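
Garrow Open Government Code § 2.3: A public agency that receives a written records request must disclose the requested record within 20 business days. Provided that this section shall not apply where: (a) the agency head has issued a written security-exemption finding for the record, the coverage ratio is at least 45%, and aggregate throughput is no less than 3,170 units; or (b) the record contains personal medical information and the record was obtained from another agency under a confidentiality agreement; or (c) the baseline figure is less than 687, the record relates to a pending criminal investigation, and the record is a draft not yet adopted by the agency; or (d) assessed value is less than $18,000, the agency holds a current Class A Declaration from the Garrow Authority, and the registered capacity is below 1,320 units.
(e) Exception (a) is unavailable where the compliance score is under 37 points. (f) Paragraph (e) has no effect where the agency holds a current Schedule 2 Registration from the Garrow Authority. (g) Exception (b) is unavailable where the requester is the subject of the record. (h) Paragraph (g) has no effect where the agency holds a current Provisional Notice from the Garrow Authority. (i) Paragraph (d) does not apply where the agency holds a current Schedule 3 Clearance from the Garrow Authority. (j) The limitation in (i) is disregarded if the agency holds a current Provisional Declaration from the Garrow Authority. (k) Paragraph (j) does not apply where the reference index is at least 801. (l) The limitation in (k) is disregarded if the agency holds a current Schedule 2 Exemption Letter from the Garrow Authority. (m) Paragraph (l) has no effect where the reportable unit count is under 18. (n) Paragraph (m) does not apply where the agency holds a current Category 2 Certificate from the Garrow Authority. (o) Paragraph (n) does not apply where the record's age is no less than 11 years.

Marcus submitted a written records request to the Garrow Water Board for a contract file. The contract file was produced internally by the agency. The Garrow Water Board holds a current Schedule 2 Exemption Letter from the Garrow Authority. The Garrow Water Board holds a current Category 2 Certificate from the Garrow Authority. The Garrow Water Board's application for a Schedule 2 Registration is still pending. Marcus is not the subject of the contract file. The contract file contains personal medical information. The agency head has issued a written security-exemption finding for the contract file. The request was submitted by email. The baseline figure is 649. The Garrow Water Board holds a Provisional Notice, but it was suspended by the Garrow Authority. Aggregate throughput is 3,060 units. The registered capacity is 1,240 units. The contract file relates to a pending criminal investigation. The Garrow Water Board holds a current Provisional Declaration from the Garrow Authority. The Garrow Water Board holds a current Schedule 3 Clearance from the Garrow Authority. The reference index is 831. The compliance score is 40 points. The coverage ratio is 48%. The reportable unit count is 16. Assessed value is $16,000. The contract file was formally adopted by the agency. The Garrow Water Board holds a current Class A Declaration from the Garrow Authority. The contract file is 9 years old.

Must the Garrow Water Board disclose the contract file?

Exception (a) does not apply: aggregate throughput is 3,060 units, short of 3,170 units.
Exception (b) requires that the record was obtained from another agency under a confidentiality agreement; but the contract file was produced internally, so (b) is unavailable.
Exception (c) requires that the record is a draft not yet adopted by the agency; but the contract file has been formally adopted, so (c) is unavailable.
Exception (d) is satisfied on its face — assessed value is $16,000, less than the $18,000 limit; a current Class A Declaration is held; the registered capacity is 1,240 units, below the 1,320 units limit. Under paragraphs (i)–(o): (i) would limit (d) — a current Schedule 3 Clearance is held — but (j) sets (i) aside: (j) operates — a current Provisional Declaration is held. (k) is engaged (the reference index is 831, meeting the 801 threshold), but yields to (l): (l) applies — a current Schedule 2 Exemption Letter is held. (m) would limit (l) — the reportable unit count is 16, under the 18 limit — but (n) sets (m) aside: (n) applies — a current Category 2 Certificate is held. (o), which would lift (n), does not operate here — the record's age is 9 years, short of 11 years. (d) remains available.

No — exception (d) applies; the Garrow Water Board is not required to disclose the contract file.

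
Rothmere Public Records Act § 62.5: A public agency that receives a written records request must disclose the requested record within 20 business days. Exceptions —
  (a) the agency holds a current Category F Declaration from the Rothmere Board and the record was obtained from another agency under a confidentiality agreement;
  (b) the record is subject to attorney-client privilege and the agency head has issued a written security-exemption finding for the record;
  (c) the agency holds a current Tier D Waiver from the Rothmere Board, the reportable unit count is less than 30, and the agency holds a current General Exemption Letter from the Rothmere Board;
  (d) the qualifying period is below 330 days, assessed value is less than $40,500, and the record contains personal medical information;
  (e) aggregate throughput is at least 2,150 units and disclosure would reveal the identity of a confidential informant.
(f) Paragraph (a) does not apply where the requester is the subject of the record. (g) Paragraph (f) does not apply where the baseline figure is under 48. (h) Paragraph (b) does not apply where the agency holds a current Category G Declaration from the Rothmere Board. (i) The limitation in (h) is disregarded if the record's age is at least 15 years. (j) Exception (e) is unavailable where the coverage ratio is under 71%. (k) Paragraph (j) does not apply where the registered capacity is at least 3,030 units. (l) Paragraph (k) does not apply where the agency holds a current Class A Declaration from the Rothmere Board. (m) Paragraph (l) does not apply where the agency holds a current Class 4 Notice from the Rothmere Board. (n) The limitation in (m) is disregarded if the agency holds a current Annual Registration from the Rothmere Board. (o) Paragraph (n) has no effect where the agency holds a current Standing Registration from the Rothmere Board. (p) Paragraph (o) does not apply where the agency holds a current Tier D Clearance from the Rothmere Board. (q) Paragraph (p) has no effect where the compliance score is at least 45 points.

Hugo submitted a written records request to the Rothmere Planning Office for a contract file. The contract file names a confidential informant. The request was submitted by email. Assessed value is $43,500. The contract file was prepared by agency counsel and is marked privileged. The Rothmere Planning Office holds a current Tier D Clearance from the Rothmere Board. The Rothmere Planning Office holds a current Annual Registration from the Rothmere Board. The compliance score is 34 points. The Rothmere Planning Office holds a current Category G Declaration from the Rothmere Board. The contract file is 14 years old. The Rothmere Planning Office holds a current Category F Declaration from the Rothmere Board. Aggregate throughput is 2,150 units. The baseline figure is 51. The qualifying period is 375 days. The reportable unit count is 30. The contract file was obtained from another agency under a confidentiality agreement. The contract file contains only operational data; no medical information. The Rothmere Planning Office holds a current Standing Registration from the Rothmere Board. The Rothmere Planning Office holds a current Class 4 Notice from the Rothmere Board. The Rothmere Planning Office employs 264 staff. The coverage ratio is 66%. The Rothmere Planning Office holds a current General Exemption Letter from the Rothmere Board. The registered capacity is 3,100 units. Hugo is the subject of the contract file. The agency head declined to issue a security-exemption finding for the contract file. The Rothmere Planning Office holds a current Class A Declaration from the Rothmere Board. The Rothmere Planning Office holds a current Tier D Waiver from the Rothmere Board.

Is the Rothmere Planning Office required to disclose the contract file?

Exception (a)'s conditions are all satisfied: a current Category F Declaration is held; the contract file was obtained under a confidentiality agreement. But: (f) operates — Hugo is the subject of the contract file. (g) is inapplicable (the baseline figure is 51, not under 48), so (f) stands. Exception (a) does not apply.
Exception (b) requires that the agency head has issued a written security-exemption finding for the record; but the agency head declined to issue a security-exemption finding, so (b) is unavailable.
Exception (c) does not apply: the reportable unit count is 30, not less than 30.
Exception (d) does not apply: the qualifying period is 375 days, not below 330 days.
Exception (e)'s conditions are all satisfied: aggregate throughput is 2,150 units, meeting the 2,150 units threshold; the contract file names a confidential informant. Turning to paragraphs (j)–(q): (j) is triggered — the coverage ratio is 66%, under the 71% limit. (k) operates (the registered capacity is 3,100 units, meeting the 3,030 units threshold), but is set aside by (l): (l) operates against (k): a current Class A Declaration is held. (m) would limit (l) — a current Class 4 Notice is held — but (n) sets (m) aside: (n) operates against (m): a current Annual Registration is held. (o) would limit (n) — a current Standing Registration is held — but (p) sets (o) aside: (p) operates — a current Tier D Clearance is held. (q) is inapplicable (the compliance score is 34 points, short of 45 points), so (p) stands. So (e) is unavailable.
No exception displaces § 62.5.

Yes — the Rothmere Planning Office must disclose the contract file.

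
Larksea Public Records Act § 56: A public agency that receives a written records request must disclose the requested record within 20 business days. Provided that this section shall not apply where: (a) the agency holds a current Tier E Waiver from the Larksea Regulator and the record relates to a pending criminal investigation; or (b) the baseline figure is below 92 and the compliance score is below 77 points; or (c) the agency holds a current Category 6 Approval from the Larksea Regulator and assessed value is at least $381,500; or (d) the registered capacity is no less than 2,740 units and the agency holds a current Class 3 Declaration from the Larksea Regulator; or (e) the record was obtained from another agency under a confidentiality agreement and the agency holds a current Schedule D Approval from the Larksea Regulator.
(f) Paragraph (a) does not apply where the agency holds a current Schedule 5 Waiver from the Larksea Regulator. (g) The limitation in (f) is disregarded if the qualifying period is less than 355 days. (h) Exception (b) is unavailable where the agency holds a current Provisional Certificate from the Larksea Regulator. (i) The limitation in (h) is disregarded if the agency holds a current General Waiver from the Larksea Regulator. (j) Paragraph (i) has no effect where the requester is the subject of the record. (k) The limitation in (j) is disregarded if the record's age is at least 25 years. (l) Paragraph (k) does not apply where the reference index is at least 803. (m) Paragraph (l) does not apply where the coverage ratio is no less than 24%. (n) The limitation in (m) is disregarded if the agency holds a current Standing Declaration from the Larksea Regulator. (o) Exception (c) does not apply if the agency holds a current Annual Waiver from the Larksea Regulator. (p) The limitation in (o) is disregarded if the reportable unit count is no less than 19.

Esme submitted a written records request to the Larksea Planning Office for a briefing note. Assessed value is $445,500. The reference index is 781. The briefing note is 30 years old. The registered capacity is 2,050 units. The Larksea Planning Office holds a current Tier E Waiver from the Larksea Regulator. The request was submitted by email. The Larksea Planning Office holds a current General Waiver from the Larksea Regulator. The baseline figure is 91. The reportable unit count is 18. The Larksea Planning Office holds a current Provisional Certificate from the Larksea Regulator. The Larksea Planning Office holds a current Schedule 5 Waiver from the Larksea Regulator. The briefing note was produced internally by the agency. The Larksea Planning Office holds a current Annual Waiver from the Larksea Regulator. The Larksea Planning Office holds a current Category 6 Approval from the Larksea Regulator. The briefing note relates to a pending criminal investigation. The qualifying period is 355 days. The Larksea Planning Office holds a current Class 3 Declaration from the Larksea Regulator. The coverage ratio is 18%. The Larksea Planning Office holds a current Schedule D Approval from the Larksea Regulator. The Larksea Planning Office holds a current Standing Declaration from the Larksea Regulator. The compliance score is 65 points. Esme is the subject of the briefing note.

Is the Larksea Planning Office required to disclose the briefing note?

Exception (a)'s conditions are all satisfied: a current Tier E Waiver is held; the briefing note relates to a pending investigation. However, paragraphs (f)–(g) must be considered: (f) is triggered — a current Schedule 5 Waiver is held. (g), which would lift (f), does not operate here — the qualifying period is 355 days, not less than 355 days. Exception (a) does not apply.
Exception (b): the baseline figure is 91, below the 92 limit; the compliance score is 65 points, below the 77 points limit — every condition holds. Applying paragraphs (h)–(n): (h) applies (a current Provisional Certificate is held), but is itself disapplied by (i): (i) operates — a current General Waiver is held. (j) would limit (i) — Esme is the subject of the briefing note — but (k) sets (j) aside: (k) operates against (j): the record's age is 30 years, meeting the 25 years threshold. (l) does not operate here (the reference index is 781, short of 803), so (k) stands. So (b) applies.
Exception (c) is satisfied on its face — a current Category 6 Approval is held; assessed value is $445,500, meeting the $381,500 threshold. However, paragraphs (o)–(p) must be considered: (o) is triggered — a current Annual Waiver is held. (p), which would lift (o), is not triggered — the reportable unit count is 18, short of 19. Exception (c) does not apply.
Exception (d) requires that the registered capacity is no less than 2,740 units; but the registered capacity is 2,050 units, short of 2,740 units, so (d) is unavailable.
Exception (e) requires that the record was obtained from another agency under a confidentiality agreement; but the briefing note was produced internally, so (e) is unavailable.

No — exception (b) applies; the Larksea Planning Office is not required to disclose the briefing note.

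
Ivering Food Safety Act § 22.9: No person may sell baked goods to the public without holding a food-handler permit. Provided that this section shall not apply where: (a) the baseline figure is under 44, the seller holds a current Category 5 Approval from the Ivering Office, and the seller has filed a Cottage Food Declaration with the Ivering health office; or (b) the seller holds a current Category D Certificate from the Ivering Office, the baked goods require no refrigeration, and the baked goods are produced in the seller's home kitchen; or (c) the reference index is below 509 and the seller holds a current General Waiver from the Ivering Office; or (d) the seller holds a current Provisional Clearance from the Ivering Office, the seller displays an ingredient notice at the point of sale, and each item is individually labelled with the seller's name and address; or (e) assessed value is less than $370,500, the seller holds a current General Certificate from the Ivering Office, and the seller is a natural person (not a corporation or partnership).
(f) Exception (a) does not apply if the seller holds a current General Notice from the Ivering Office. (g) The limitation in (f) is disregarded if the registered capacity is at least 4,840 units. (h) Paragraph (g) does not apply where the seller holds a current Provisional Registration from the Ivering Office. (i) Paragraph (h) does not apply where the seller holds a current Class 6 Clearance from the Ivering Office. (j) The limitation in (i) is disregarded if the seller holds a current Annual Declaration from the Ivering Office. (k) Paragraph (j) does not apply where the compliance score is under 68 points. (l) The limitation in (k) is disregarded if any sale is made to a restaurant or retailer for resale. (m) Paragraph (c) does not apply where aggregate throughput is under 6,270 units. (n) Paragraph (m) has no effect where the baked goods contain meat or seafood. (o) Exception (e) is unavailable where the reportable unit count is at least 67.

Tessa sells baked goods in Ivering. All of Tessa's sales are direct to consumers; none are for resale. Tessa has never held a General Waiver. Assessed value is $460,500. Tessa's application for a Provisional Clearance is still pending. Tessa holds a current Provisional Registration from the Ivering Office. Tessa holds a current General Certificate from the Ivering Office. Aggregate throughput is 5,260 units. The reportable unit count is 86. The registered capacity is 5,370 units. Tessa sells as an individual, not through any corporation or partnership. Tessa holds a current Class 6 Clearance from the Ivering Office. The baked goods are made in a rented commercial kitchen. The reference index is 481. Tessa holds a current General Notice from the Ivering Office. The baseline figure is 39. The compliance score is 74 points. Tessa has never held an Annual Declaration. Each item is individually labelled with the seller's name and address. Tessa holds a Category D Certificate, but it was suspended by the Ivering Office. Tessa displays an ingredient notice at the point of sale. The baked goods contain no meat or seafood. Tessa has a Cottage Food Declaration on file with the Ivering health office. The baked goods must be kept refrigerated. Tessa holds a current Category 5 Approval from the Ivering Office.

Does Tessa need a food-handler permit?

Exception (a) is satisfied on its face — the baseline figure is 39, under the 44 limit; a current Category 5 Approval is held; a Cottage Food Declaration is on file. Applying paragraphs (f)–(l): (f) would limit (a) — a current General Notice is held — but (g) sets (f) aside: (g) operates against (f): the registered capacity is 5,370 units, meeting the 4,840 units threshold. (h) would limit (g) — a current Provisional Registration is held — but (i) sets (h) aside: (i) is engaged — a current Class 6 Clearance is held. (j) is inapplicable (there is no Annual Declaration in force), so (i) stands. (a) remains available.
Exception (b) requires that the seller holds a current Category D Certificate from the Ivering Office; but no current Category D Certificate is held, so (b) is unavailable.
Exception (c) fails — the General Waiver is not current.
Exception (d) requires that the seller holds a current Provisional Clearance from the Ivering Office; but there is no Provisional Clearance in force, so (d) is unavailable.
Exception (e) fails — assessed value is $460,500, not less than $370,500.

No — exception (a) applies; Tessa is not required to hold a food-handler permit.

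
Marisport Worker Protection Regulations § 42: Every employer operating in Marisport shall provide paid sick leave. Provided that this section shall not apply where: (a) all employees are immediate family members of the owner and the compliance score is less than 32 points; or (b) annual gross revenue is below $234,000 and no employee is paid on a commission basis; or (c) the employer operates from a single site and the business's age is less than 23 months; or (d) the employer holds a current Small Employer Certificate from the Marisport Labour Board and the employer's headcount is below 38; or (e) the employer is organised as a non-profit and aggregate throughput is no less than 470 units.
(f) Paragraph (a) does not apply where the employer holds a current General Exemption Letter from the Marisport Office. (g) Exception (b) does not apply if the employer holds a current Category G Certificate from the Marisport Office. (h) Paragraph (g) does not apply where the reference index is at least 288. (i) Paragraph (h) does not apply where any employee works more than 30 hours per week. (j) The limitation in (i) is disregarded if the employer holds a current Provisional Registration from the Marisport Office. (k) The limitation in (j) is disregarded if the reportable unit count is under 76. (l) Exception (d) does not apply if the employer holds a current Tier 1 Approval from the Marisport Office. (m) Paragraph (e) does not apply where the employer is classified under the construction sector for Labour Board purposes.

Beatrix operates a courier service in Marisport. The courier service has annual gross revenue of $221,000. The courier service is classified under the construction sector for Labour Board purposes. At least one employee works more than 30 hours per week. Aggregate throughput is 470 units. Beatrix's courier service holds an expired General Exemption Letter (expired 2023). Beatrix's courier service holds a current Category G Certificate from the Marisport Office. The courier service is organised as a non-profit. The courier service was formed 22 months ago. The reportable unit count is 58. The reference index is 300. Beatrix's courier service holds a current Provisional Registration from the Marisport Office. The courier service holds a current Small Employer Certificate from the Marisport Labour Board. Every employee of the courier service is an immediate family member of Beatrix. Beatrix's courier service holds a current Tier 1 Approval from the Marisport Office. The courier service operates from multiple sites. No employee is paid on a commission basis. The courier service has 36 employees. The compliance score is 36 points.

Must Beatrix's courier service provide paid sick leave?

Exception (a) fails — the compliance score is 36 points, not less than 32 points.
Exception (b)'s conditions are all satisfied: annual gross revenue is $221,000, below the $234,000 limit; no employee is paid on commission. Turning to paragraphs (g)–(k): (g) operates — a current Category G Certificate is held. (h) is engaged (the reference index is 300, meeting the 288 threshold), but is itself disapplied by (i): (i) is engaged — at least one employee exceeds 30 hours/week. (j) is engaged (a current Provisional Registration is held), but is overridden by (k): (k) operates against (j): the reportable unit count is 58, under the 76 limit. (b) is therefore removed.
Exception (c) fails — the employer operates from multiple sites.
All of (d)'s requirements are met (a current Small Employer Certificate is held; the employer's headcount is 36, below the 38 limit). Turning to paragraph (l): (l) operates against (d): a current Tier 1 Approval is held. (d) is therefore removed.
Exception (e): the employer is a non-profit; aggregate throughput is 470 units, meeting the 470 units threshold — every condition holds. But applying paragraph (m): (m) is triggered — the courier service is classified under the construction sector. Exception (e) does not apply.
Every exception is unavailable, so the rule governs.

Yes — Beatrix's courier service must provide paid sick leave.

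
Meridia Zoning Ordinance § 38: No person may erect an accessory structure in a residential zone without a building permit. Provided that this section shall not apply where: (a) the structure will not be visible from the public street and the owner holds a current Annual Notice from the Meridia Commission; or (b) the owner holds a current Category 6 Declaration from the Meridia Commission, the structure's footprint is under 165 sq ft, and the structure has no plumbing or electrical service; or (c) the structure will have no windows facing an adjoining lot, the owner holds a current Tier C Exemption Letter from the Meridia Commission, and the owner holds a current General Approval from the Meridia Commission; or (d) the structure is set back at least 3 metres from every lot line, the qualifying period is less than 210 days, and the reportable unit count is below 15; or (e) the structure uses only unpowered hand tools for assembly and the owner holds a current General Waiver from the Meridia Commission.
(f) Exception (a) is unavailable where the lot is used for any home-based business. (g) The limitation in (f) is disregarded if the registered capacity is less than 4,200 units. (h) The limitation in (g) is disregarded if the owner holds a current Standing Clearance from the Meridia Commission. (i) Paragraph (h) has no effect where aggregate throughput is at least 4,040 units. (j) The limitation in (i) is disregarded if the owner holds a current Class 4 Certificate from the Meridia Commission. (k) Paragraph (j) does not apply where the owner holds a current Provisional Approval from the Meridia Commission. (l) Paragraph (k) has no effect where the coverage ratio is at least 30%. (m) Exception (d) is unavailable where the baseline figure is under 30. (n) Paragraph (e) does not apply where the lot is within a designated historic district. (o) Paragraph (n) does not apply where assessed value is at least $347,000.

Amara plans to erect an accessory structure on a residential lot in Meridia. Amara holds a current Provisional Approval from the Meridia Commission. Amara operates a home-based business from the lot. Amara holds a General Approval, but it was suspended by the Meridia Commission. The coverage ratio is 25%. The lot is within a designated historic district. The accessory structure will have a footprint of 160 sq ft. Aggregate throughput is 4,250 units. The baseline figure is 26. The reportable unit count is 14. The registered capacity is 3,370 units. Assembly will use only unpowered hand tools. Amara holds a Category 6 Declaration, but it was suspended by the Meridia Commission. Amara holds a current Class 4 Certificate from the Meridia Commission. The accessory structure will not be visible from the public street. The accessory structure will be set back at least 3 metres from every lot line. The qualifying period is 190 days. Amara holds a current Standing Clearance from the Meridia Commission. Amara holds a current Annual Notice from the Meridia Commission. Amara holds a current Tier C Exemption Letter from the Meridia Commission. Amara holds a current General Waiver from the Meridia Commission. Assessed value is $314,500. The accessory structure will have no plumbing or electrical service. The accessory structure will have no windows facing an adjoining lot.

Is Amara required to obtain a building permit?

No — exception (a) applies; Amara does not need a building permit.

Exception (a)'s conditions are all satisfied: the structure will not be visible from the street; a current Annual Notice is held. Under paragraphs (f)–(l): (f) is triggered (a home-based business operates on the lot), but is itself disapplied by (g): (g) is engaged — the registered capacity is 3,370 units, less than the 4,200 units limit. (h) would limit (g) — a current Standing Clearance is held — but (i) sets (h) aside: (i) operates against (h): aggregate throughput is 4,250 units, meeting the 4,040 units threshold. (j) applies (a current Class 4 Certificate is held), but yields to (k): (k) operates against (j): a current Provisional Approval is held. (l), which would lift (k), is inapplicable — the coverage ratio is 25%, short of 30%. So (a) applies.
Exception (b) does not apply: there is no Category 6 Declaration in force.
Exception (c) requires that the owner holds a current General Approval from the Meridia Commission; but no current General Approval is held, so (c) is unavailable.
Exception (d) is satisfied on its face — the setback is at least 3 m on every side; the qualifying period is 190 days, less than the 210 days limit; the reportable unit count is 14, below the 15 limit. However, paragraph (m) must be considered: (m) applies — the baseline figure is 26, under the 30 limit. (d) is therefore removed.
All of (e)'s requirements are met (assembly uses only hand tools; a current General Waiver is held). Turning to paragraphs (n)–(o): (n) operates against (e): the lot is in a historic district. (o) is not triggered (assessed value is $314,500, short of $347,000), so (n) stands. (e) is therefore removed.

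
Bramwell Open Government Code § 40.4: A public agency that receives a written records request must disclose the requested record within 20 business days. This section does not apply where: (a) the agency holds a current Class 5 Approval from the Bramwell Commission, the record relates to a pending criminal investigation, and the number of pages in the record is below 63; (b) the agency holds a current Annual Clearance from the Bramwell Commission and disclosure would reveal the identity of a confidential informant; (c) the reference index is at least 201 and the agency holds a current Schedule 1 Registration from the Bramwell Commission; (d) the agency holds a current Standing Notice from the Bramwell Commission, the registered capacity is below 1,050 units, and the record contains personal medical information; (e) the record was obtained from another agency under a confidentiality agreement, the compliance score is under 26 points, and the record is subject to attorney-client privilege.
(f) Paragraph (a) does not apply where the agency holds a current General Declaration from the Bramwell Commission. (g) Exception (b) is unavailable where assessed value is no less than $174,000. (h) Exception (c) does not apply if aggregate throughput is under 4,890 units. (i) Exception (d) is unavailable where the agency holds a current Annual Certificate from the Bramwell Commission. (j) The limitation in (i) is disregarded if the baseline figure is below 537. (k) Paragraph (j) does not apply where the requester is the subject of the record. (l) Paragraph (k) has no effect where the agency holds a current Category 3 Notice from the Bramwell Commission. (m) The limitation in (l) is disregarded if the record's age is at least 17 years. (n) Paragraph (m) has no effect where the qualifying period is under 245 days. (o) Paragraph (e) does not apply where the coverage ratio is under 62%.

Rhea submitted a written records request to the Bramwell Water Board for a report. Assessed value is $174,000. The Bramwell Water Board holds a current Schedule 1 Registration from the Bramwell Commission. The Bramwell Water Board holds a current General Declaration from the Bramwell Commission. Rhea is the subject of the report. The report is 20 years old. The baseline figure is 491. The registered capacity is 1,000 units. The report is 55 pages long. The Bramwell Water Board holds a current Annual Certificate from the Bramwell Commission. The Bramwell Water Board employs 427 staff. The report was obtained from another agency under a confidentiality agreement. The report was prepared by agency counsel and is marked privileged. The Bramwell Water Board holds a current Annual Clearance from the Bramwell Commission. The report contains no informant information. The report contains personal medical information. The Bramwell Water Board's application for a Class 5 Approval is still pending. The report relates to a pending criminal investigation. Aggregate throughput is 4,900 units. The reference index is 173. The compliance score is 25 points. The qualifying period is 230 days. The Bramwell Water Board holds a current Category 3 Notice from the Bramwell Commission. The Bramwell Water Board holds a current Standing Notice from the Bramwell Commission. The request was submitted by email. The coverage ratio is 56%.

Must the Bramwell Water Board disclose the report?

Exception (a) requires that the agency holds a current Class 5 Approval from the Bramwell Commission; but the Class 5 Approval is not current, so (a) is unavailable.
Exception (b) fails — the report contains no informant information.
Exception (c) fails — the reference index is 173, short of 201.
Exception (d): a current Standing Notice is held; the registered capacity is 1,000 units, below the 1,050 units limit; the report contains personal medical information — every condition holds. Considering the limiting provisions: (i) would limit (d) — a current Annual Certificate is held — but (j) sets (i) aside: (j) operates against (i): the baseline figure is 491, below the 537 limit. (k) applies (Rhea is the subject of the report), but yields to (l): (l) operates against (k): a current Category 3 Notice is held. (m) applies (the record's age is 20 years, meeting the 17 years threshold), but is displaced by (n): (n) is engaged — the qualifying period is 230 days, under the 245 days limit. (d) remains available.
Exception (e): the report was obtained under a confidentiality agreement; the compliance score is 25 points, under the 26 points limit; the report is privileged — every condition holds. Turning to paragraph (o): (o) operates — the coverage ratio is 56%, under the 62% limit. Exception (e) does not apply.

No — exception (d) applies; the Bramwell Water Board is not required to disclose the report.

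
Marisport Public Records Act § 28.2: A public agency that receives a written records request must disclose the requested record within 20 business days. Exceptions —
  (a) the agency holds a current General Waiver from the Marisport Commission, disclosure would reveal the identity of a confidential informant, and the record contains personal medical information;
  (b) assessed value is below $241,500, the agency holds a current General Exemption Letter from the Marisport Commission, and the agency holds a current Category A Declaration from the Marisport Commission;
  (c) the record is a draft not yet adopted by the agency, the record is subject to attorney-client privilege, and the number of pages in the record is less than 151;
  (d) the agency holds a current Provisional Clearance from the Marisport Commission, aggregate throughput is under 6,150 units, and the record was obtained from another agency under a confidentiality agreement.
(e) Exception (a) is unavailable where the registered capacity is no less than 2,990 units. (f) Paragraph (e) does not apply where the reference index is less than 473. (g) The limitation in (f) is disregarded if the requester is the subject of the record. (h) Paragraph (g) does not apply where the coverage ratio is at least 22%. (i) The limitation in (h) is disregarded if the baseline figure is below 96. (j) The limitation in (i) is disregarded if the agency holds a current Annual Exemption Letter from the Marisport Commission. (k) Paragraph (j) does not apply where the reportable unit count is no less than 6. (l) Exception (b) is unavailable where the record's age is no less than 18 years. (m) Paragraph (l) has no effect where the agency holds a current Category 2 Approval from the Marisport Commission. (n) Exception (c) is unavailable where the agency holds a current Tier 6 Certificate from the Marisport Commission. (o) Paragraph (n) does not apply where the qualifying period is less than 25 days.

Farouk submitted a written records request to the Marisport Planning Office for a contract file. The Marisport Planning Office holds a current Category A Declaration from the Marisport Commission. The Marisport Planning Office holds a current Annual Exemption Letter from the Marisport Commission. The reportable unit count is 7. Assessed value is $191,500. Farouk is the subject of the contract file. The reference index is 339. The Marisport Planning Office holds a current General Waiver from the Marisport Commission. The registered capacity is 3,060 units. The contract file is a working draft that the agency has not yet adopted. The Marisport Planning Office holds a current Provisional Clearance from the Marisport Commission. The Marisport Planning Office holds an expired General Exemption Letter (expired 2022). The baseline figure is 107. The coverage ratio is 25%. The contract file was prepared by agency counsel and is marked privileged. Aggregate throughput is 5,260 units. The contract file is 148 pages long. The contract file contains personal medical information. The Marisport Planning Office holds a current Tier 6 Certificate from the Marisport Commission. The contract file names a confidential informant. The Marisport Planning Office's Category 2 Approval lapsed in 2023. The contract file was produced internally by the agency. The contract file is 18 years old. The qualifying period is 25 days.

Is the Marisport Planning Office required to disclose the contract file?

No — exception (a) applies; the Marisport Planning Office is not required to disclose the contract file.

Exception (a) is satisfied on its face — a current General Waiver is held; the contract file names a confidential informant; the contract file contains personal medical information. Applying paragraphs (e)–(k): (e) applies (the registered capacity is 3,060 units, meeting the 2,990 units threshold), but is itself disapplied by (f): (f) operates against (e): the reference index is 339, less than the 473 limit. (g) would limit (f) — Farouk is the subject of the contract file — but (h) sets (g) aside: (h) operates against (g): the coverage ratio is 25%, meeting the 22% threshold. (i) is not engaged (the baseline figure is 107, not below 96), so (h) stands. So (a) applies.
Exception (b) requires that the agency holds a current General Exemption Letter from the Marisport Commission; but there is no General Exemption Letter in force, so (b) is unavailable.
Exception (c)'s conditions are all satisfied: the contract file is an unadopted draft; the contract file is privileged; the number of pages in the record is 148, less than the 151 limit. However, paragraphs (n)–(o) must be considered: (n) operates against (c): a current Tier 6 Certificate is held. (o) is not engaged (the qualifying period is 25 days, not less than 25 days), so (n) stands. So (c) is unavailable.
Exception (d) fails — the contract file was produced internally.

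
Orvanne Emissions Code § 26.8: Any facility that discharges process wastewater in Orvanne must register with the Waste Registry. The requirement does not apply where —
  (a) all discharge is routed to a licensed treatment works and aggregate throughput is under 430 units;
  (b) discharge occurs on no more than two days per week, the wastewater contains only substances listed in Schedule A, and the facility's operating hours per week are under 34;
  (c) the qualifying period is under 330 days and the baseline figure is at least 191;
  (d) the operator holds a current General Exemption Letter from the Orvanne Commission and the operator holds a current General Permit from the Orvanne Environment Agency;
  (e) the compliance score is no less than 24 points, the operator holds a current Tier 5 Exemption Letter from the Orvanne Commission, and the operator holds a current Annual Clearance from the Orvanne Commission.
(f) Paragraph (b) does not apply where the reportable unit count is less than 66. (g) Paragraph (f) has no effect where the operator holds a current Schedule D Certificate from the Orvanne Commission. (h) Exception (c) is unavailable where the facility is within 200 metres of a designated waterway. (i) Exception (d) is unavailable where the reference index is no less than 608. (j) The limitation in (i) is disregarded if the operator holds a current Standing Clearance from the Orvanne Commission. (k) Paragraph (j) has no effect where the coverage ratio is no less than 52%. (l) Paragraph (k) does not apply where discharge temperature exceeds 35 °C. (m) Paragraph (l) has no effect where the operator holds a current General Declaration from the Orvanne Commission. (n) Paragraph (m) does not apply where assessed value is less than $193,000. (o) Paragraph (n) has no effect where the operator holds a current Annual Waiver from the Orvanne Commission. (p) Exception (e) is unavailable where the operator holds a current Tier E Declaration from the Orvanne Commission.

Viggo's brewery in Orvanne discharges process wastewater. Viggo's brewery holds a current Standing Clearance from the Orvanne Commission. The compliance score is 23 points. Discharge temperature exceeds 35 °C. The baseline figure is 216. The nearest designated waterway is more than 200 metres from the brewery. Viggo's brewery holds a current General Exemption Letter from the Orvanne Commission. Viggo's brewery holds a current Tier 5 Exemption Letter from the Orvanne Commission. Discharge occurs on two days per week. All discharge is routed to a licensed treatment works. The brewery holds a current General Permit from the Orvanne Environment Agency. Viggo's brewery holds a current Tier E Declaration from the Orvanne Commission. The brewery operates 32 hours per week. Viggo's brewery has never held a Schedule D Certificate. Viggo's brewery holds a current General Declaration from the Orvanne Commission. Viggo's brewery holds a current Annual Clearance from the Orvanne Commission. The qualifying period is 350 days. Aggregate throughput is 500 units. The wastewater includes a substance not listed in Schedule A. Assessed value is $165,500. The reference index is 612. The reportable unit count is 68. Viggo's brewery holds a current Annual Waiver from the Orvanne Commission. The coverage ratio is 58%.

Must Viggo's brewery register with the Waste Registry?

Exception (a) fails — aggregate throughput is 500 units, not under 430 units.
Exception (b) does not apply: the wastewater includes a non-Schedule-A substance.
Exception (c) fails — the qualifying period is 350 days, not under 330 days.
All of (d)'s requirements are met (a current General Exemption Letter is held; a current General Permit is held). But: (i) operates against (d): the reference index is 612, meeting the 608 threshold. (j) operates (a current Standing Clearance is held), but is overridden by (k): (k) operates — the coverage ratio is 58%, meeting the 52% threshold. (l) operates (discharge temperature exceeds 35 °C), but is itself disapplied by (m): (m) operates against (l): a current General Declaration is held. (n) is triggered (assessed value is $165,500, less than the $193,000 limit), but is set aside by (o): (o) is triggered — a current Annual Waiver is held. So (d) is unavailable.
Exception (e) does not apply: the compliance score is 23 points, short of 24 points.
None of the exceptions is available; § 26.8 applies in full.

Yes — Viggo's brewery must register with the Waste Registry.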